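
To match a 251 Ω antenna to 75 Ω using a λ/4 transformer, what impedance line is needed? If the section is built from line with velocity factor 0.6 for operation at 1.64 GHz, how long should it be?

Z_qwt ≈ 137 Ω; length ≈ 2.74 cm

Z_qwt = √(Z_0·R_L) = √(75 × 251) = √18820
λ = 0.6·c/f = 0.11 m, so l = λ/4 = 0.0274 m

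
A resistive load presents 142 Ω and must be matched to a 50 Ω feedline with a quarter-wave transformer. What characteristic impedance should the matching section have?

Z_qwt ≈ 84.3 Ω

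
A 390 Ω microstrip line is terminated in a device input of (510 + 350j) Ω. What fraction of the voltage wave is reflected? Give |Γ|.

|Γ| ≈ 0.383

Γ = (Z_L − Z_0)/(Z_L + Z_0) = (120 + j350)/(900 + j350)
|Γ| = 370/966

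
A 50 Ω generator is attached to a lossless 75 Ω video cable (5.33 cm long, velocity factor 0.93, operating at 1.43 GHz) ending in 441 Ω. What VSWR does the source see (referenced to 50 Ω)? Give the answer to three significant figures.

VSWR ≈ 4.03

λ = v/f = 0.93·c / 1.43 GHz = 0.195 m
βl = 2π·l/λ = 2π × 0.273 = 98.3°
tan(βl) = -6.82
Z_in = Z_0·(Z_L + jZ_0·tanβl)/(Z_0 + jZ_L·tanβl) = 13 + j10.7 Ω
Γ_s = (Z_in − Z_s)/(Z_in + Z_s) = (-37 + j10.7)/(63 + j10.7), |Γ_s| = 0.602
VSWR = (1 + |Γ_s|)/(1 − |Γ_s|)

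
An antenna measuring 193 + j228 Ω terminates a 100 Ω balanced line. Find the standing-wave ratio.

Γ = (Z_L − Z_0)/(Z_L + Z_0) = (93 + j228)/(293 + j228)
|Γ| = 246/371 = 0.663
VSWR = (1 + |Γ|)/(1 − |Γ|) = 1.66/0.337

VSWR ≈ 4.94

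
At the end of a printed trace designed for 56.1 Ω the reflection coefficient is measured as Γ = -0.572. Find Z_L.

Z_L ≈ 15.3 Ω

Z_L = Z_0·(1 + Γ)/(1 − Γ) = 56.1·(0.428)/(1.57)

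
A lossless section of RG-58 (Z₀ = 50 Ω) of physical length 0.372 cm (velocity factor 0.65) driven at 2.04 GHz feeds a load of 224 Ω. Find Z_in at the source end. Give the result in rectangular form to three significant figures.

Z_in ≈ 106 − j106 Ω

λ = v/f = 0.65·c / 2.04 GHz = 0.0956 m
βl = 2π·l/λ = 2π × 0.0389 = 14°
tan(βl) = tan(14°) = 0.25
Z_in = Z_0·(Z_L + jZ_0·tanβl)/(Z_0 + jZ_L·tanβl)
     = 50·(224 + j12.5)/(50 + j55.9)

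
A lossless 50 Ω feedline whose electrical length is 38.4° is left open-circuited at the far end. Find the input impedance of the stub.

Z_in ≈ −j63.1 Ω

tan(βl) = 0.793
For an open-circuited stub, Z_in = −jZ_0·cot(βl) = −jZ_0/tan(βl)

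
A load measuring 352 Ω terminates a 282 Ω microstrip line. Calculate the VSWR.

For a purely resistive load, VSWR = R_L/Z_0 or Z_0/R_L (whichever > 1) = 352/282

VSWR ≈ 1.25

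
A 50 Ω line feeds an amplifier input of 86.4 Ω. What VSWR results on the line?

For a purely resistive load, VSWR = R_L/Z_0 or Z_0/R_L (whichever > 1) = 86.4/50

VSWR ≈ 1.73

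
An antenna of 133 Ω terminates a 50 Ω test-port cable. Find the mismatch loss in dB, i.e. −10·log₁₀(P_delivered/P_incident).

mismatch loss ≈ 1 dB

Γ = (133 − 50)/(133 + 50) = 0.454
|Γ|² = 0.206, so P_del/P_inc = 1 − |Γ|² = 0.794
ML = −10·log₁₀(1 − |Γ|²)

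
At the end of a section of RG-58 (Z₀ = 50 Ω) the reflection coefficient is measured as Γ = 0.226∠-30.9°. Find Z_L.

Z_L = Z_0·(1 + Γ)/(1 − Γ) = 50·(1.19 − j0.116)/(0.806 + j0.116)

Z_L ≈ 71.5 − j17.5 Ω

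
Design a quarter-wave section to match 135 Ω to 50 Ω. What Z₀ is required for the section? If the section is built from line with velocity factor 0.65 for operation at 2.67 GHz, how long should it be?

Z_qwt = √(Z_0·R_L) = √(50 × 135) = √6750
λ = 0.65·c/f = 0.073 m, so l = λ/4 = 0.0183 m

Z_qwt ≈ 82.2 Ω; length ≈ 1.83 cm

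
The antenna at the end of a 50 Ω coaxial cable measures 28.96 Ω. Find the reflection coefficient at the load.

Γ = -0.266

Γ = (Z_L − Z_0)/(Z_L + Z_0) = (28.96 − 50)/(28.96 + 50) = -21.04/78.96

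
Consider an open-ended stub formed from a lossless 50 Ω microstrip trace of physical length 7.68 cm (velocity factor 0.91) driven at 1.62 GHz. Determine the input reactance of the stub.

λ = v/f = 0.91·c / 1.62 GHz = 0.169 m
βl = 2π·l/λ = 2π × 0.456 = 164°
tan(βl) = -0.286
For an open-ended stub, Z_in = −jZ_0·cot(βl) = −jZ_0/tan(βl)

X_in ≈ 175 Ω (inductive)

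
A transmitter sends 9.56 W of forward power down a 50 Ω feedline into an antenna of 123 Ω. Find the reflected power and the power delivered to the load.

Γ = (123 − 50)/(123 + 50) = 0.422
|Γ|² = 0.178
P_refl = |Γ|²·P_inc = 1.7 W, P_del = (1 − |Γ|²)·P_inc = 7.86 W

P_reflected ≈ 1.7 W; P_delivered ≈ 7.86 W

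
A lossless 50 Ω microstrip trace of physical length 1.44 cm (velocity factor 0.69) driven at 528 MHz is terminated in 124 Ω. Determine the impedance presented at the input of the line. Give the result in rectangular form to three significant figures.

Z_in ≈ 97.7 − j45.2 Ω

λ = v/f = 0.69·c / 528 MHz = 0.392 m
βl = 2π·l/λ = 2π × 0.0367 = 13.2°
tan(βl) = tan(13.2°) = 0.235
Z_in = Z_0·(Z_L + jZ_0·tanβl)/(Z_0 + jZ_L·tanβl)
     = 50·(124 + j11.7)/(50 + j29.1)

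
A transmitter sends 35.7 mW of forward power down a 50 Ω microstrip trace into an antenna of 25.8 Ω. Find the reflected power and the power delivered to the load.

Γ = (25.8 − 50)/(25.8 + 50) = -0.319
|Γ|² = 0.102
P_refl = |Γ|²·P_inc = 3.64 mW, P_del = (1 − |Γ|²)·P_inc = 32.1 mW

P_reflected ≈ 3.64 mW; P_delivered ≈ 32.1 mW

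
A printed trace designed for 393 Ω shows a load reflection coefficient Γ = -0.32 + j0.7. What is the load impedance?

Z_L ≈ 71.8 + j246 Ω

Z_L = Z_0·(1 + Γ)/(1 − Γ) = 393·(0.68 + j0.7)/(1.32 − j0.7)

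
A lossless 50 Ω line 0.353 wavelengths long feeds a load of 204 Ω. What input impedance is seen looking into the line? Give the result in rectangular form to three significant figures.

Z_in ≈ 18.6 + j34.3 Ω

βl = 2π × 0.353 = 127°
tan(βl) = tan(127°) = -1.32
Z_in = Z_0·(Z_L + jZ_0·tanβl)/(Z_0 + jZ_L·tanβl)
     = 50·(204 − j66.2)/(50 − j270)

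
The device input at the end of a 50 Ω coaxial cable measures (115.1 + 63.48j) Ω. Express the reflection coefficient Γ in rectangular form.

Γ ≈ 0.472 + j0.203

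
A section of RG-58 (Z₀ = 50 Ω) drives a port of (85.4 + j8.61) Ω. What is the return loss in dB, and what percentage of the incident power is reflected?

RL ≈ 11.4 dB; 7.21% of incident power reflected

Γ = (35.4 + j8.61)/(135.4 + j8.61), |Γ| = 0.269
RL = −20·log₁₀(0.269) = 11.4 dB
P_refl/P_inc = |Γ|² = 0.0721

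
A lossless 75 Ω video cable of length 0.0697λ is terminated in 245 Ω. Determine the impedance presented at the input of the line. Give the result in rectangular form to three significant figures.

Z_in ≈ 89.4 − j102 Ω

βl = 2π × 0.0697 = 25.1°
tan(βl) = tan(25.1°) = 0.468
Z_in = Z_0·(Z_L + jZ_0·tanβl)/(Z_0 + jZ_L·tanβl)
     = 75·(245 + j35.1)/(75 + j115)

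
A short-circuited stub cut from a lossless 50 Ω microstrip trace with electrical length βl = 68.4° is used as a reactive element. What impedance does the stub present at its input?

Z_in ≈ +j126 Ω

tan(βl) = 2.53
For a short-circuited stub, Z_in = jZ_0·tan(βl)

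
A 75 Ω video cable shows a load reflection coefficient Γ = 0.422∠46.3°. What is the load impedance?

Z_L = Z_0·(1 + Γ)/(1 − Γ) = 75·(1.29 + j0.305)/(0.708 − j0.305)

Z_L ≈ 104 + j76.9 Ω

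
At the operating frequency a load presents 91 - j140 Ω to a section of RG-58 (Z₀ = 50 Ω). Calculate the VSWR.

VSWR ≈ 6.52

Γ = (Z_L − Z_0)/(Z_L + Z_0) = (41 − j140)/(141 − j140)
|Γ| = 146/199 = 0.734
VSWR = (1 + |Γ|)/(1 − |Γ|) = 1.73/0.266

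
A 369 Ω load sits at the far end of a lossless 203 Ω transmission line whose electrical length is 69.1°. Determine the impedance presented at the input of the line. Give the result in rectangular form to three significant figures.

tan(βl) = tan(69.1°) = 2.62
Z_in = Z_0·(Z_L + jZ_0·tanβl)/(Z_0 + jZ_L·tanβl)
     = 203·(369 + j532)/(203 + j966)

Z_in ≈ 123 − j51.8 Ω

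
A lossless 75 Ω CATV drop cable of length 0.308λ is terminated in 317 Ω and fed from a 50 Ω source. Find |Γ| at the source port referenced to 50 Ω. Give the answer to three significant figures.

|Γ| ≈ 0.534

βl = 2π × 0.308 = 111°
tan(βl) = -2.62
Z_in = Z_0·(Z_L + jZ_0·tanβl)/(Z_0 + jZ_L·tanβl) = 20.2 + j26.8 Ω
Γ_s = (Z_in − Z_s)/(Z_in + Z_s) = (-29.8 + j26.8)/(70.2 + j26.8), |Γ_s| = 0.534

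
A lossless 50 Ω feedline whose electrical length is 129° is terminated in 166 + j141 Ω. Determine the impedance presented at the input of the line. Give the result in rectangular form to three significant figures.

Z_in ≈ 11.4 + j28.1 Ω

tan(βl) = tan(129°) = -1.23
Z_in = Z_0·(Z_L + jZ_0·tanβl)/(Z_0 + jZ_L·tanβl)
     = 50·(166 + j79.3)/(224 − j205)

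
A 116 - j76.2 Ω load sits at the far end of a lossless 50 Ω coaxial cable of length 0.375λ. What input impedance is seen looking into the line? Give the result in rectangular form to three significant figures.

βl = 2π × 0.375 = 135°
tan(βl) = tan(135°) = -1
Z_in = Z_0·(Z_L + jZ_0·tanβl)/(Z_0 + jZ_L·tanβl)
     = 50·(116 − j126)/(-26.2 − j116)

Z_in ≈ 41 + j59.3 Ω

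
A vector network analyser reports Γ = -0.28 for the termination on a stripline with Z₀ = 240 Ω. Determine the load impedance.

Z_L = Z_0·(1 + Γ)/(1 − Γ) = 240·(0.72)/(1.28)

Z_L ≈ 135 Ω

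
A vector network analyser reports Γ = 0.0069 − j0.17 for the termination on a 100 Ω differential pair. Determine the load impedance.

Z_L ≈ 95.7 − j33.5 Ω

Z_L = Z_0·(1 + Γ)/(1 − Γ) = 100·(1.01 − j0.17)/(0.993 + j0.17)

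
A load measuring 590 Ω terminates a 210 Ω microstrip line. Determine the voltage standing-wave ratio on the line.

VSWR ≈ 2.81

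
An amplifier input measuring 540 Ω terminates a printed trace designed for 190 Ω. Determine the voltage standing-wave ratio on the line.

For a purely resistive load, VSWR = R_L/Z_0 or Z_0/R_L (whichever > 1) = 540/190

VSWR ≈ 2.84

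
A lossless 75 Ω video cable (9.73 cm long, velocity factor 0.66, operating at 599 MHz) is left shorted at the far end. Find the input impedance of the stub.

λ = v/f = 0.66·c / 599 MHz = 0.331 m
βl = 2π·l/λ = 2π × 0.294 = 106°
tan(βl) = -3.49
For a shorted stub, Z_in = jZ_0·tan(βl)

Z_in ≈ −j262 Ω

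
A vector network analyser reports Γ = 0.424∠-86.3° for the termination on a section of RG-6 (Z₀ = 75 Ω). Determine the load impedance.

Z_L = Z_0·(1 + Γ)/(1 − Γ) = 75·(1.03 − j0.423)/(0.973 + j0.423)

Z_L ≈ 54.7 − j56.4 Ω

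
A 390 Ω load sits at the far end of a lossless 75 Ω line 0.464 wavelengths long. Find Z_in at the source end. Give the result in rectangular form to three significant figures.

βl = 2π × 0.464 = 167°
tan(βl) = tan(167°) = -0.23
Z_in = Z_0·(Z_L + jZ_0·tanβl)/(Z_0 + jZ_L·tanβl)
     = 75·(390 − j17.3)/(75 − j89.8)

Z_in ≈ 169 + j185 Ω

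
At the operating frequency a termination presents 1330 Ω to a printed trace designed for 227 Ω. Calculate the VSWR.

Γ = (1330 − 227)/(1330 + 227) = 0.708
VSWR = (1 + 0.708)/(1 − 0.708)

VSWR ≈ 5.86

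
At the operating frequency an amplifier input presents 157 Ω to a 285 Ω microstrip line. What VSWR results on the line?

VSWR ≈ 1.82

Γ = (157 − 285)/(157 + 285) = -0.29
VSWR = (1 + 0.29)/(1 − 0.29)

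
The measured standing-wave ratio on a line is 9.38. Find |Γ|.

|Γ| ≈ 0.807

|Γ| = (S − 1)/(S + 1) = (9.38 − 1)/(9.38 + 1) = 8.38/10.4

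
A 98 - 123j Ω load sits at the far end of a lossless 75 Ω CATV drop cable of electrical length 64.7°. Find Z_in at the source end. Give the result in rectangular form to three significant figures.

Z_in ≈ 19.4 − j4.04 Ω

tan(βl) = tan(64.7°) = 2.12
Z_in = Z_0·(Z_L + jZ_0·tanβl)/(Z_0 + jZ_L·tanβl)
     = 75·(98 + j35.7)/(335 + j207)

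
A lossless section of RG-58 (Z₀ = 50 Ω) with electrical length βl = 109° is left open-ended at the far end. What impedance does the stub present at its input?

Z_in ≈ +j17.2 Ω

tan(βl) = -2.9
For an open-ended stub, Z_in = −jZ_0·cot(βl) = −jZ_0/tan(βl)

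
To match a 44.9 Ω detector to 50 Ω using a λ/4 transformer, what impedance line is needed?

Z_qwt = √(Z_0·R_L) = √(50 × 44.9) = √2245

Z_qwt ≈ 47.4 Ω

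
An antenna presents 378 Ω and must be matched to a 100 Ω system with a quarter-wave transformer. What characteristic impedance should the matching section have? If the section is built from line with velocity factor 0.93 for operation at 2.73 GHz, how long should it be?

Z_qwt = √(Z_0·R_L) = √(100 × 378) = √37800
λ = 0.93·c/f = 0.102 m, so l = λ/4 = 0.0255 m

Z_qwt ≈ 194 Ω; length ≈ 2.55 cm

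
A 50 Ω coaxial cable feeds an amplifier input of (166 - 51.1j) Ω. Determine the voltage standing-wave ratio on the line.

VSWR ≈ 3.66

Γ = (Z_L − Z_0)/(Z_L + Z_0) = (116 − j51.1)/(216 − j51.1)
|Γ| = 127/222 = 0.571
VSWR = (1 + |Γ|)/(1 − |Γ|) = 1.57/0.429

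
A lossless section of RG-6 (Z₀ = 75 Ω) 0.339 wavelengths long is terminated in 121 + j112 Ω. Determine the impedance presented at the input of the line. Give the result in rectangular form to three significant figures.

Z_in ≈ 23.7 + j15.8 Ω

βl = 2π × 0.339 = 122°
tan(βl) = tan(122°) = -1.6
Z_in = Z_0·(Z_L + jZ_0·tanβl)/(Z_0 + jZ_L·tanβl)
     = 75·(121 − j7.84)/(254 − j193)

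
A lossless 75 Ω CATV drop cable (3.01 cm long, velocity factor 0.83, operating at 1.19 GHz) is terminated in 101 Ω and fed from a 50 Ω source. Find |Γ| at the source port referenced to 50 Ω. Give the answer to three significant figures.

|Γ| ≈ 0.22

λ = v/f = 0.83·c / 1.19 GHz = 0.209 m
βl = 2π·l/λ = 2π × 0.144 = 51.8°
tan(βl) = 1.27
Z_in = Z_0·(Z_L + jZ_0·tanβl)/(Z_0 + jZ_L·tanβl) = 67.2 − j19.7 Ω
Γ_s = (Z_in − Z_s)/(Z_in + Z_s) = (17.2 − j19.7)/(117 − j19.7), |Γ_s| = 0.22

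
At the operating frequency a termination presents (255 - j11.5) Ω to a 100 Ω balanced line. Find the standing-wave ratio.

Γ = (Z_L − Z_0)/(Z_L + Z_0) = (155 − j11.5)/(355 − j11.5)
|Γ| = 155/355 = 0.438
VSWR = (1 + |Γ|)/(1 − |Γ|) = 1.44/0.562

VSWR ≈ 2.56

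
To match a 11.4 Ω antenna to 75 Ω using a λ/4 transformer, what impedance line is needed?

Z_qwt ≈ 29.2 Ω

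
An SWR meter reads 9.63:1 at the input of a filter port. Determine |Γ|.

|Γ| = (S − 1)/(S + 1) = (9.63 − 1)/(9.63 + 1) = 8.63/10.6

|Γ| ≈ 0.812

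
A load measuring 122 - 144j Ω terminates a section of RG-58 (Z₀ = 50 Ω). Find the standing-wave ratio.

VSWR ≈ 6.08

Γ = (Z_L − Z_0)/(Z_L + Z_0) = (72 − j144)/(172 − j144)
|Γ| = 161/224 = 0.718
VSWR = (1 + |Γ|)/(1 − |Γ|) = 1.72/0.282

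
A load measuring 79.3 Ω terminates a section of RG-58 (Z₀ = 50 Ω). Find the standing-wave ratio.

For a purely resistive load, VSWR = R_L/Z_0 or Z_0/R_L (whichever > 1) = 79.3/50

VSWR ≈ 1.59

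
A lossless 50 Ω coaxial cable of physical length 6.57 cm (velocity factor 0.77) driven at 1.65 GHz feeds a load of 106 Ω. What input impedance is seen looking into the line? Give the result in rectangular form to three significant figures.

λ = v/f = 0.77·c / 1.65 GHz = 0.14 m
βl = 2π·l/λ = 2π × 0.469 = 169°
tan(βl) = tan(169°) = -0.195
Z_in = Z_0·(Z_L + jZ_0·tanβl)/(Z_0 + jZ_L·tanβl)
     = 50·(106 − j9.77)/(50 − j20.7)

Z_in ≈ 93.9 + j29.1 Ω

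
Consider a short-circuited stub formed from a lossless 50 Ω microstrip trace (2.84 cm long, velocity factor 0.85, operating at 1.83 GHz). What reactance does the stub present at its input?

X_in ≈ 167 Ω (inductive)

λ = v/f = 0.85·c / 1.83 GHz = 0.139 m
βl = 2π·l/λ = 2π × 0.204 = 73.4°
tan(βl) = 3.35
For a short-circuited stub, Z_in = jZ_0·tan(βl)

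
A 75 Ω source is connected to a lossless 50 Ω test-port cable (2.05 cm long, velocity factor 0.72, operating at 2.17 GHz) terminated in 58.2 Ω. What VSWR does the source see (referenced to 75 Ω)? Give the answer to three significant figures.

λ = v/f = 0.72·c / 2.17 GHz = 0.0995 m
βl = 2π·l/λ = 2π × 0.206 = 74.1°
tan(βl) = 3.52
Z_in = Z_0·(Z_L + jZ_0·tanβl)/(Z_0 + jZ_L·tanβl) = 43.8 − j3.51 Ω
Γ_s = (Z_in − Z_s)/(Z_in + Z_s) = (-31.2 − j3.51)/(119 − j3.51), |Γ_s| = 0.264
VSWR = (1 + |Γ_s|)/(1 − |Γ_s|)

VSWR ≈ 1.72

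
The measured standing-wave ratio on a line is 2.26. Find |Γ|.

|Γ| ≈ 0.387

|Γ| = (S − 1)/(S + 1) = (2.26 − 1)/(2.26 + 1) = 1.26/3.26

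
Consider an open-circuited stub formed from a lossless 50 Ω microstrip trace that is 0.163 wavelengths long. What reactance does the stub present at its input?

X_in ≈ -30.4 Ω (capacitive)

βl = 2π × 0.163 = 58.7°
tan(βl) = 1.64
For an open-circuited stub, Z_in = −jZ_0·cot(βl) = −jZ_0/tan(βl)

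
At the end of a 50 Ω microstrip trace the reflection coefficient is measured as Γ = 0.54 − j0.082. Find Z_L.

Z_L ≈ 161 − j37.6 Ω

Z_L = Z_0·(1 + Γ)/(1 − Γ) = 50·(1.54 − j0.082)/(0.46 + j0.082)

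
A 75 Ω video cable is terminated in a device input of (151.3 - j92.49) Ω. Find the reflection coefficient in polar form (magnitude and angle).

Γ ≈ 0.49 ∠ -28.2°

Γ = (Z_L − Z_0)/(Z_L + Z_0) = (76.3 − j92.49)/(226.3 − j92.49)
|Γ| = 120/244 = 0.49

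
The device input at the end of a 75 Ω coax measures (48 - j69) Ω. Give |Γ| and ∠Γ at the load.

Γ = (Z_L − Z_0)/(Z_L + Z_0) = (-27 − j69)/(123 − j69)
|Γ| = 74.1/141 = 0.525

Γ ≈ 0.525 ∠ -82.1°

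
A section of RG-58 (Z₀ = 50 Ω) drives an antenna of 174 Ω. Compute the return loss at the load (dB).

RL ≈ 5.14 dB

Γ = (174 − 50)/(174 + 50) = 0.554
RL = −20·log₁₀|Γ| = −20·log₁₀(0.554)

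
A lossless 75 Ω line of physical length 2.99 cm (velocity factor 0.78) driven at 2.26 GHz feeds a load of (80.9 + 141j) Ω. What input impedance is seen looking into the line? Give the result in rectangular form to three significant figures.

λ = v/f = 0.78·c / 2.26 GHz = 0.104 m
βl = 2π·l/λ = 2π × 0.289 = 104°
tan(βl) = tan(104°) = -4.02
Z_in = Z_0·(Z_L + jZ_0·tanβl)/(Z_0 + jZ_L·tanβl)
     = 75·(80.9 − j161)/(642 − j325)

Z_in ≈ 15.1 − j11.1 Ω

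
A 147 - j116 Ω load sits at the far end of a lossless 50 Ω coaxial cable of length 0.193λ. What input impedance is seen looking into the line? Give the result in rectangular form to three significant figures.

Z_in ≈ 10.5 − j9.06 Ω

βl = 2π × 0.193 = 69.5°
tan(βl) = tan(69.5°) = 2.67
Z_in = Z_0·(Z_L + jZ_0·tanβl)/(Z_0 + jZ_L·tanβl)
     = 50·(147 + j17.6)/(360 + j393)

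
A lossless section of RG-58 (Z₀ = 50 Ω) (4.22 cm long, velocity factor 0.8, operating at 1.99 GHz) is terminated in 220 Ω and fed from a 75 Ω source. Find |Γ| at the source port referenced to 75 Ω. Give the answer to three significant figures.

λ = v/f = 0.8·c / 1.99 GHz = 0.121 m
βl = 2π·l/λ = 2π × 0.35 = 126°
tan(βl) = -1.38
Z_in = Z_0·(Z_L + jZ_0·tanβl)/(Z_0 + jZ_L·tanβl) = 16.9 + j33.5 Ω
Γ_s = (Z_in − Z_s)/(Z_in + Z_s) = (-58.1 + j33.5)/(91.9 + j33.5), |Γ_s| = 0.686

|Γ| ≈ 0.686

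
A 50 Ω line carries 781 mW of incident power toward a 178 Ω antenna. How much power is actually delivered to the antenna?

P_delivered ≈ 535 mW

Γ = (178 − 50)/(178 + 50) = 0.561
|Γ|² = 0.315
P_refl = |Γ|²·P_inc = 246 mW, P_del = (1 − |Γ|²)·P_inc = 535 mW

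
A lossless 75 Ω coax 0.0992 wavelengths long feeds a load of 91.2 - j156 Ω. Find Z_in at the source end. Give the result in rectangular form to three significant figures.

βl = 2π × 0.0992 = 35.7°
tan(βl) = tan(35.7°) = 0.719
Z_in = Z_0·(Z_L + jZ_0·tanβl)/(Z_0 + jZ_L·tanβl)
     = 75·(91.2 − j102)/(187 + j65.6)

Z_in ≈ 19.8 − j47.8 Ω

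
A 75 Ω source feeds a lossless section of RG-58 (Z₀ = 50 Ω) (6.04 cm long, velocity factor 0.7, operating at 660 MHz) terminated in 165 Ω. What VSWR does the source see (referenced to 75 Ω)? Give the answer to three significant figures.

VSWR ≈ 4.59

λ = v/f = 0.7·c / 660 MHz = 0.318 m
βl = 2π·l/λ = 2π × 0.19 = 68.3°
tan(βl) = 2.52
Z_in = Z_0·(Z_L + jZ_0·tanβl)/(Z_0 + jZ_L·tanβl) = 17.3 − j17.8 Ω
Γ_s = (Z_in − Z_s)/(Z_in + Z_s) = (-57.7 − j17.8)/(92.3 − j17.8), |Γ_s| = 0.642
VSWR = (1 + |Γ_s|)/(1 − |Γ_s|)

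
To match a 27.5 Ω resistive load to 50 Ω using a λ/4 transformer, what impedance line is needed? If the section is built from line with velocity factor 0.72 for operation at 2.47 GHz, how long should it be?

Z_qwt = √(Z_0·R_L) = √(50 × 27.5) = √1375
λ = 0.72·c/f = 0.0874 m, so l = λ/4 = 0.0219 m

Z_qwt ≈ 37.1 Ω; length ≈ 2.19 cm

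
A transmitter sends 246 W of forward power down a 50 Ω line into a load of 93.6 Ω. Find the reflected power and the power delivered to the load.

Γ = (93.6 − 50)/(93.6 + 50) = 0.304
|Γ|² = 0.0922
P_refl = |Γ|²·P_inc = 22.7 W, P_del = (1 − |Γ|²)·P_inc = 223 W

P_reflected ≈ 22.7 W; P_delivered ≈ 223 W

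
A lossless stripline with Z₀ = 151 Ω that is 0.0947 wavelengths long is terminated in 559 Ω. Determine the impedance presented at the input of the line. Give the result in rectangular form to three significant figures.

βl = 2π × 0.0947 = 34.1°
tan(βl) = tan(34.1°) = 0.677
Z_in = Z_0·(Z_L + jZ_0·tanβl)/(Z_0 + jZ_L·tanβl)
     = 151·(559 + j102)/(151 + j378)

Z_in ≈ 112 − j178 Ω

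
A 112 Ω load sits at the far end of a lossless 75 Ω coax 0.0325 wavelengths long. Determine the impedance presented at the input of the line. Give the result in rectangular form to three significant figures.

Z_in ≈ 107 − j17.4 Ω

βl = 2π × 0.0325 = 11.7°
tan(βl) = tan(11.7°) = 0.207
Z_in = Z_0·(Z_L + jZ_0·tanβl)/(Z_0 + jZ_L·tanβl)
     = 75·(112 + j15.5)/(75 + j23.2)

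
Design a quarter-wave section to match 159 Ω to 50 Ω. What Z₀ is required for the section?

Z_qwt ≈ 89.2 Ω

Z_qwt = √(Z_0·R_L) = √(50 × 159) = √7950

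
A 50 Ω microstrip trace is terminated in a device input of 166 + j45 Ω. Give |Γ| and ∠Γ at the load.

Γ = (Z_L − Z_0)/(Z_L + Z_0) = (116 + j45)/(216 + j45)
|Γ| = 124/221 = 0.564

Γ ≈ 0.564 ∠ 9.43°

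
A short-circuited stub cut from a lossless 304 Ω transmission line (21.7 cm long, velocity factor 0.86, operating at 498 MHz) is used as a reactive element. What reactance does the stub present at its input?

λ = v/f = 0.86·c / 498 MHz = 0.518 m
βl = 2π·l/λ = 2π × 0.419 = 151°
tan(βl) = -0.559
For a short-circuited stub, Z_in = jZ_0·tan(βl)

X_in ≈ -170 Ω (capacitive)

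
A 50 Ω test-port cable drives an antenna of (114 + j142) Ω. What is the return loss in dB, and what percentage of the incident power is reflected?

RL ≈ 2.88 dB; 51.6% of incident power reflected

Γ = (64 + j142)/(164 + j142), |Γ| = 0.718
RL = −20·log₁₀(0.718) = 2.88 dB
P_refl/P_inc = |Γ|² = 0.516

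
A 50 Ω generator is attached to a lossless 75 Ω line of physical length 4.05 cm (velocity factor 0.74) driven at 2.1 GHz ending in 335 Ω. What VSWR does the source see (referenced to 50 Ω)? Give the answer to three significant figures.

VSWR ≈ 5.06

λ = v/f = 0.74·c / 2.1 GHz = 0.106 m
βl = 2π·l/λ = 2π × 0.383 = 138°
tan(βl) = -0.903
Z_in = Z_0·(Z_L + jZ_0·tanβl)/(Z_0 + jZ_L·tanβl) = 35.2 + j74.3 Ω
Γ_s = (Z_in − Z_s)/(Z_in + Z_s) = (-14.8 + j74.3)/(85.2 + j74.3), |Γ_s| = 0.67
VSWR = (1 + |Γ_s|)/(1 − |Γ_s|)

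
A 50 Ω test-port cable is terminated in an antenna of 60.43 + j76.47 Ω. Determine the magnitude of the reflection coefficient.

Γ = (Z_L − Z_0)/(Z_L + Z_0) = (10.43 + j76.47)/(110.4 + j76.47)
|Γ| = 77.2/134

|Γ| ≈ 0.575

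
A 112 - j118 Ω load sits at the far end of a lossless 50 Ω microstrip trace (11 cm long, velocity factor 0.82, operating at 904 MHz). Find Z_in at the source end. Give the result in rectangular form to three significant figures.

λ = v/f = 0.82·c / 904 MHz = 0.272 m
βl = 2π·l/λ = 2π × 0.404 = 146°
tan(βl) = tan(146°) = -0.687
Z_in = Z_0·(Z_L + jZ_0·tanβl)/(Z_0 + jZ_L·tanβl)
     = 50·(112 − j152)/(-31 − j76.9)

Z_in ≈ 59.9 + j97 Ω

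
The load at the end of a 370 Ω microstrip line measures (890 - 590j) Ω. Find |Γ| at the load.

Γ = (Z_L − Z_0)/(Z_L + Z_0) = (520 − j590)/(1260 − j590)
|Γ| = 786/1390

|Γ| ≈ 0.565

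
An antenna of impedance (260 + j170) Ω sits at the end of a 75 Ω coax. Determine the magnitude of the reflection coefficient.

Γ = (Z_L − Z_0)/(Z_L + Z_0) = (185 + j170)/(335 + j170)
|Γ| = 251/376

|Γ| ≈ 0.669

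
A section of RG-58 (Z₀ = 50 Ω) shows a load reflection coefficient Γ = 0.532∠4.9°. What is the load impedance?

Z_L = Z_0·(1 + Γ)/(1 − Γ) = 50·(1.53 + j0.0454)/(0.47 − j0.0454)

Z_L ≈ 161 + j20.4 Ω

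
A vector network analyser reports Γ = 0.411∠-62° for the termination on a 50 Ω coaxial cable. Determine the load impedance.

Z_L ≈ 53.1 − j46.3 Ω

Z_L = Z_0·(1 + Γ)/(1 − Γ) = 50·(1.19 − j0.363)/(0.807 + j0.363)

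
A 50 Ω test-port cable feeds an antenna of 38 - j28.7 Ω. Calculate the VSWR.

VSWR ≈ 2.01

Γ = (Z_L − Z_0)/(Z_L + Z_0) = (-12 − j28.7)/(88 − j28.7)
|Γ| = 31.1/92.6 = 0.336
VSWR = (1 + |Γ|)/(1 − |Γ|) = 1.34/0.664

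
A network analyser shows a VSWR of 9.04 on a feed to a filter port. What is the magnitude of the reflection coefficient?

|Γ| ≈ 0.801

|Γ| = (S − 1)/(S + 1) = (9.04 − 1)/(9.04 + 1) = 8.04/10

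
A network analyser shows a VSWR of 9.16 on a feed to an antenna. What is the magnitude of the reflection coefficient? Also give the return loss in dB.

|Γ| ≈ 0.803; return loss ≈ 1.9 dB

|Γ| = (S − 1)/(S + 1) = (9.16 − 1)/(9.16 + 1) = 8.16/10.2
RL = −20·log₁₀|Γ| = −20·log₁₀(0.803)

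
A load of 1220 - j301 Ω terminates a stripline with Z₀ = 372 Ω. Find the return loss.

Γ = (848 − j301)/(1592 − j301), |Γ| = 0.555
RL = −20·log₁₀|Γ| = −20·log₁₀(0.555)

RL ≈ 5.11 dB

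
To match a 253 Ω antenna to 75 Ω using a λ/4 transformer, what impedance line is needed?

Z_qwt = √(Z_0·R_L) = √(75 × 253) = √18980

Z_qwt ≈ 138 Ω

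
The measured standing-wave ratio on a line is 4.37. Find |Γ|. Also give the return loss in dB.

|Γ| ≈ 0.628; return loss ≈ 4.05 dB

|Γ| = (S − 1)/(S + 1) = (4.37 − 1)/(4.37 + 1) = 3.37/5.37
RL = −20·log₁₀|Γ| = −20·log₁₀(0.628)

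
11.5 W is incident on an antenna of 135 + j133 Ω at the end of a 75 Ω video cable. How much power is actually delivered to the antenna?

|Γ| = |(60 + j133)/(210 + j133)| = 0.587
|Γ|² = 0.345
P_refl = |Γ|²·P_inc = 3.96 W, P_del = (1 − |Γ|²)·P_inc = 7.54 W

P_delivered ≈ 7.54 W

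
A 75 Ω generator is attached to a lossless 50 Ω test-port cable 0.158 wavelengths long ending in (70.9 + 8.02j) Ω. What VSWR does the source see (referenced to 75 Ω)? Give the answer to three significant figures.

VSWR ≈ 1.8

βl = 2π × 0.158 = 56.9°
tan(βl) = 1.53
Z_in = Z_0·(Z_L + jZ_0·tanβl)/(Z_0 + jZ_L·tanβl) = 44.9 − j17.1 Ω
Γ_s = (Z_in − Z_s)/(Z_in + Z_s) = (-30.1 − j17.1)/(120 − j17.1), |Γ_s| = 0.286
VSWR = (1 + |Γ_s|)/(1 − |Γ_s|)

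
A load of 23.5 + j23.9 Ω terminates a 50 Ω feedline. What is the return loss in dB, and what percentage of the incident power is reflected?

Γ = (-26.5 + j23.9)/(73.5 + j23.9), |Γ| = 0.462
RL = −20·log₁₀(0.462) = 6.71 dB
P_refl/P_inc = |Γ|² = 0.213

RL ≈ 6.71 dB; 21.3% of incident power reflected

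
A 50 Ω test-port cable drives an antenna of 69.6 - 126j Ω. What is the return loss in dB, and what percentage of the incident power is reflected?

Γ = (19.6 − j126)/(119.6 − j126), |Γ| = 0.734
RL = −20·log₁₀(0.734) = 2.69 dB
P_refl/P_inc = |Γ|² = 0.539

RL ≈ 2.69 dB; 53.9% of incident power reflected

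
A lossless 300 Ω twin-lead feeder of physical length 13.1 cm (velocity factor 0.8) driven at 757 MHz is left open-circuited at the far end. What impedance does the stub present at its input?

Z_in ≈ +j494 Ω

λ = v/f = 0.8·c / 757 MHz = 0.317 m
βl = 2π·l/λ = 2π × 0.413 = 149°
tan(βl) = -0.607
For an open-circuited stub, Z_in = −jZ_0·cot(βl) = −jZ_0/tan(βl)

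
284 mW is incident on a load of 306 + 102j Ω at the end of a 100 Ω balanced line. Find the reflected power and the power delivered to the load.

P_reflected ≈ 85.6 mW; P_delivered ≈ 198 mW

|Γ| = |(206 + j102)/(406 + j102)| = 0.549
|Γ|² = 0.302
P_refl = |Γ|²·P_inc = 85.6 mW, P_del = (1 − |Γ|²)·P_inc = 198 mW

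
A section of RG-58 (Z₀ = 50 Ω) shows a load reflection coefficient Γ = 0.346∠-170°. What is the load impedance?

Z_L ≈ 24.4 − j3.34 Ω

Z_L = Z_0·(1 + Γ)/(1 − Γ) = 50·(0.659 − j0.0601)/(1.34 + j0.0601)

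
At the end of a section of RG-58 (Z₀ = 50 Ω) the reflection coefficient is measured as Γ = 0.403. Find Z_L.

Z_L = Z_0·(1 + Γ)/(1 − Γ) = 50·(1.4)/(0.597)

Z_L ≈ 118 Ω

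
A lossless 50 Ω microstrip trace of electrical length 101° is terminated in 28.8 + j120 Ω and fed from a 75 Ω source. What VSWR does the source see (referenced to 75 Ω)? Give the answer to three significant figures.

tan(βl) = -5.14
Z_in = Z_0·(Z_L + jZ_0·tanβl)/(Z_0 + jZ_L·tanβl) = 4.23 − j9.34 Ω
Γ_s = (Z_in − Z_s)/(Z_in + Z_s) = (-70.8 − j9.34)/(79.2 − j9.34), |Γ_s| = 0.895
VSWR = (1 + |Γ_s|)/(1 − |Γ_s|)

VSWR ≈ 18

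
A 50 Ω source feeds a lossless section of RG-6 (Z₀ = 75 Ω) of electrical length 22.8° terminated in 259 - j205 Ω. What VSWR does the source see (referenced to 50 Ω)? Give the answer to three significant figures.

tan(βl) = 0.42
Z_in = Z_0·(Z_L + jZ_0·tanβl)/(Z_0 + jZ_L·tanβl) = 45.3 − j111 Ω
Γ_s = (Z_in − Z_s)/(Z_in + Z_s) = (-4.68 − j111)/(95.3 − j111), |Γ_s| = 0.76
VSWR = (1 + |Γ_s|)/(1 − |Γ_s|)

VSWR ≈ 7.34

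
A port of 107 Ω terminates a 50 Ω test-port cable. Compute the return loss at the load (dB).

RL ≈ 8.8 dB

Γ = (107 − 50)/(107 + 50) = 0.363
RL = −20·log₁₀|Γ| = −20·log₁₀(0.363)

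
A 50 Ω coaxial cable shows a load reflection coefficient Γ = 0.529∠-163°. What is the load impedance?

Z_L = Z_0·(1 + Γ)/(1 − Γ) = 50·(0.494 − j0.155)/(1.51 + j0.155)

Z_L ≈ 15.7 − j6.75 Ω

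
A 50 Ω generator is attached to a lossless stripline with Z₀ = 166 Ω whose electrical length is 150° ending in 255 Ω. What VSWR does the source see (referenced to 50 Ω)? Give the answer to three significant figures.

VSWR ≈ 4.4

tan(βl) = -0.577
Z_in = Z_0·(Z_L + jZ_0·tanβl)/(Z_0 + jZ_L·tanβl) = 190 + j72.9 Ω
Γ_s = (Z_in − Z_s)/(Z_in + Z_s) = (140 + j72.9)/(240 + j72.9), |Γ_s| = 0.63
VSWR = (1 + |Γ_s|)/(1 − |Γ_s|)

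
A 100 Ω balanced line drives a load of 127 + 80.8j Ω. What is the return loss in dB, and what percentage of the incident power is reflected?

RL ≈ 9.03 dB; 12.5% of incident power reflected

Γ = (27 + j80.8)/(227 + j80.8), |Γ| = 0.354
RL = −20·log₁₀(0.354) = 9.03 dB
P_refl/P_inc = |Γ|² = 0.125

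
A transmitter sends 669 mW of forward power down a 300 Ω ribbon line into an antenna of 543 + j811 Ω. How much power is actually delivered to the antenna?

P_delivered ≈ 319 mW

|Γ| = |(243 + j811)/(843 + j811)| = 0.724
|Γ|² = 0.524
P_refl = |Γ|²·P_inc = 350 mW, P_del = (1 − |Γ|²)·P_inc = 319 mW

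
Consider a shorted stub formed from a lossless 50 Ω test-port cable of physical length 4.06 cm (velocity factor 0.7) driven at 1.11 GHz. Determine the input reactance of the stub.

λ = v/f = 0.7·c / 1.11 GHz = 0.189 m
βl = 2π·l/λ = 2π × 0.215 = 77.3°
tan(βl) = 4.42
For a shorted stub, Z_in = jZ_0·tan(βl)

X_in ≈ 221 Ω (inductive)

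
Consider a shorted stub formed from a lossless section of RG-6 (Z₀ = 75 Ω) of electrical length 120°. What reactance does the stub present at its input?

X_in ≈ -130 Ω (capacitive)

tan(βl) = -1.73
For a shorted stub, Z_in = jZ_0·tan(βl)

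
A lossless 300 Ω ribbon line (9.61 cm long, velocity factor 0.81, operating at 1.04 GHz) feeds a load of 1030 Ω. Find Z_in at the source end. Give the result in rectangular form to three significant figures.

λ = v/f = 0.81·c / 1.04 GHz = 0.234 m
βl = 2π·l/λ = 2π × 0.411 = 148°
tan(βl) = tan(148°) = -0.623
Z_in = Z_0·(Z_L + jZ_0·tanβl)/(Z_0 + jZ_L·tanβl)
     = 300·(1030 − j187)/(300 − j642)

Z_in ≈ 256 + j362 Ω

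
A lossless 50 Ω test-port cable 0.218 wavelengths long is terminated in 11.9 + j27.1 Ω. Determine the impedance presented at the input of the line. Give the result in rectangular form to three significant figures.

βl = 2π × 0.218 = 78.5°
tan(βl) = tan(78.5°) = 4.91
Z_in = Z_0·(Z_L + jZ_0·tanβl)/(Z_0 + jZ_L·tanβl)
     = 50·(11.9 + j272)/(-83 + j58.4)

Z_in ≈ 72.5 − j113 Ω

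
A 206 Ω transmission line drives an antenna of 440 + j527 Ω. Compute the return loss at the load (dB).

Γ = (234 + j527)/(646 + j527), |Γ| = 0.692
RL = −20·log₁₀|Γ| = −20·log₁₀(0.692)

RL ≈ 3.2 dB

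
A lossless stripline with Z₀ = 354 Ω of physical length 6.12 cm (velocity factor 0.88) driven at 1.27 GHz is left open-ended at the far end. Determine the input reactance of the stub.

λ = v/f = 0.88·c / 1.27 GHz = 0.208 m
βl = 2π·l/λ = 2π × 0.294 = 106°
tan(βl) = -3.49
For an open-ended stub, Z_in = −jZ_0·cot(βl) = −jZ_0/tan(βl)

X_in ≈ 101 Ω (inductive)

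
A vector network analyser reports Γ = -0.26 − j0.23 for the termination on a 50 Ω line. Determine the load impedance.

Z_L = Z_0·(1 + Γ)/(1 − Γ) = 50·(0.74 − j0.23)/(1.26 + j0.23)

Z_L ≈ 26.8 − j14 Ω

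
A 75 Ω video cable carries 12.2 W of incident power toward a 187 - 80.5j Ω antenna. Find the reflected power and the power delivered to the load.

|Γ| = |(112 − j80.5)/(262 − j80.5)| = 0.503
|Γ|² = 0.253
P_refl = |Γ|²·P_inc = 3.09 W, P_del = (1 − |Γ|²)·P_inc = 9.11 W

P_reflected ≈ 3.09 W; P_delivered ≈ 9.11 W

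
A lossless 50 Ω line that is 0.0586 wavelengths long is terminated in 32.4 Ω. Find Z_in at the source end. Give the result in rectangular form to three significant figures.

βl = 2π × 0.0586 = 21.1°
tan(βl) = tan(21.1°) = 0.386
Z_in = Z_0·(Z_L + jZ_0·tanβl)/(Z_0 + jZ_L·tanβl)
     = 50·(32.4 + j19.3)/(50 + j12.5)

Z_in ≈ 35 + j10.5 Ω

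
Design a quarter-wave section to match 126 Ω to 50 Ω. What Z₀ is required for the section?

Z_qwt ≈ 79.4 Ω

Z_qwt = √(Z_0·R_L) = √(50 × 126) = √6300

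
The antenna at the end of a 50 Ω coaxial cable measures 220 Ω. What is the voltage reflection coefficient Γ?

Γ = 0.63

Γ = (Z_L − Z_0)/(Z_L + Z_0) = (220 − 50)/(220 + 50) = 170/270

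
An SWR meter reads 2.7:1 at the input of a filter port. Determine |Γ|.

|Γ| = (S − 1)/(S + 1) = (2.7 − 1)/(2.7 + 1) = 1.7/3.7

|Γ| ≈ 0.459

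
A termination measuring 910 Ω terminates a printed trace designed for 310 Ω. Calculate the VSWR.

For a purely resistive load, VSWR = R_L/Z_0 or Z_0/R_L (whichever > 1) = 910/310

VSWR ≈ 2.94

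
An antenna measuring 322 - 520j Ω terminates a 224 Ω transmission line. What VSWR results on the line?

Γ = (Z_L − Z_0)/(Z_L + Z_0) = (98 − j520)/(546 − j520)
|Γ| = 529/754 = 0.702
VSWR = (1 + |Γ|)/(1 − |Γ|) = 1.7/0.298

VSWR ≈ 5.71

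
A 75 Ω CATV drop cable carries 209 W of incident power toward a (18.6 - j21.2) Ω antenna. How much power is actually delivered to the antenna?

|Γ| = |(-56.4 − j21.2)/(93.6 − j21.2)| = 0.628
|Γ|² = 0.394
P_refl = |Γ|²·P_inc = 82.4 W, P_del = (1 − |Γ|²)·P_inc = 127 W

P_delivered ≈ 127 W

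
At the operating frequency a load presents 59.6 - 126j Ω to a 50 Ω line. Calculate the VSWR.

VSWR ≈ 7.22

Γ = (Z_L − Z_0)/(Z_L + Z_0) = (9.6 − j126)/(109.6 − j126)
|Γ| = 126/167 = 0.757
VSWR = (1 + |Γ|)/(1 − |Γ|) = 1.76/0.243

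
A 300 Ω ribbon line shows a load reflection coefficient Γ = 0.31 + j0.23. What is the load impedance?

Z_L = Z_0·(1 + Γ)/(1 − Γ) = 300·(1.31 + j0.23)/(0.69 − j0.23)

Z_L ≈ 483 + j261 Ω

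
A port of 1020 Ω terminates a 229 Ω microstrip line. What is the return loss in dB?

RL ≈ 3.97 dB

Γ = (1020 − 229)/(1020 + 229) = 0.633
RL = −20·log₁₀|Γ| = −20·log₁₀(0.633)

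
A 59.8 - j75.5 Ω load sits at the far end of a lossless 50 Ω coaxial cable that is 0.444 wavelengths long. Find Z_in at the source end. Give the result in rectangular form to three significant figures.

Z_in ≈ 173 − j39.8 Ω

βl = 2π × 0.444 = 160°
tan(βl) = tan(160°) = -0.367
Z_in = Z_0·(Z_L + jZ_0·tanβl)/(Z_0 + jZ_L·tanβl)
     = 50·(59.8 − j93.9)/(22.3 − j22)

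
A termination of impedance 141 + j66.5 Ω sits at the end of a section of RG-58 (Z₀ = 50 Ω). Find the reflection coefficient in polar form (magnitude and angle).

Γ = (Z_L − Z_0)/(Z_L + Z_0) = (91 + j66.5)/(191 + j66.5)
|Γ| = 113/202 = 0.557

Γ ≈ 0.557 ∠ 17°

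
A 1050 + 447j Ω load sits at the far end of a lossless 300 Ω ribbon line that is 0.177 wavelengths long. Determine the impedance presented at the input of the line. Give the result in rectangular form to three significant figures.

βl = 2π × 0.177 = 63.7°
tan(βl) = tan(63.7°) = 2.03
Z_in = Z_0·(Z_L + jZ_0·tanβl)/(Z_0 + jZ_L·tanβl)
     = 300·(1050 + j1050)/(-605 + j2130)

Z_in ≈ 98.6 − j176 Ω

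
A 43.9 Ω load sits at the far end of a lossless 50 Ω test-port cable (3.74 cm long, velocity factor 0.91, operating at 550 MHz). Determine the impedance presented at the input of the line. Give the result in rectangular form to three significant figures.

λ = v/f = 0.91·c / 550 MHz = 0.496 m
βl = 2π·l/λ = 2π × 0.0753 = 27.1°
tan(βl) = tan(27.1°) = 0.512
Z_in = Z_0·(Z_L + jZ_0·tanβl)/(Z_0 + jZ_L·tanβl)
     = 50·(43.9 + j25.6)/(50 + j22.5)

Z_in ≈ 46.1 + j4.88 Ω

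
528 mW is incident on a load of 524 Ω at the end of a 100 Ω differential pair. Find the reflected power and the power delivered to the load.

Γ = (524 − 100)/(524 + 100) = 0.679
|Γ|² = 0.462
P_refl = |Γ|²·P_inc = 244 mW, P_del = (1 − |Γ|²)·P_inc = 284 mW

P_reflected ≈ 244 mW; P_delivered ≈ 284 mW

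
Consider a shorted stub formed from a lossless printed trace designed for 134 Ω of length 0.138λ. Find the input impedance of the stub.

Z_in ≈ +j158 Ω

βl = 2π × 0.138 = 49.7°
tan(βl) = 1.18
For a shorted stub, Z_in = jZ_0·tan(βl)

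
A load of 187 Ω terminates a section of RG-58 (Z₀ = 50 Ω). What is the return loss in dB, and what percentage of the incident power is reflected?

Γ = (187 − 50)/(187 + 50) = 0.578
RL = −20·log₁₀(0.578) = 4.76 dB
P_refl/P_inc = |Γ|² = 0.334

RL ≈ 4.76 dB; 33.4% of incident power reflected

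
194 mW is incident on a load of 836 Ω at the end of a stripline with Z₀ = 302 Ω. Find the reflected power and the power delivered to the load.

P_reflected ≈ 42.7 mW; P_delivered ≈ 151 mW

Γ = (836 − 302)/(836 + 302) = 0.469
|Γ|² = 0.22
P_refl = |Γ|²·P_inc = 42.7 mW, P_del = (1 − |Γ|²)·P_inc = 151 mW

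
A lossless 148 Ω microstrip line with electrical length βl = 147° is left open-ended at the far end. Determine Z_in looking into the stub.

tan(βl) = -0.649
For an open-ended stub, Z_in = −jZ_0·cot(βl) = −jZ_0/tan(βl)

Z_in ≈ +j228 Ω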